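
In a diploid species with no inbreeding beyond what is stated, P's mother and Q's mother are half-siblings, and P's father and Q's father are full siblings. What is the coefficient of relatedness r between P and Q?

0.1875

Wright's path rule: contributions from independent ancestry routes add.
P and Q are related in two ways: half first cousins through their mothers (r = 1/16) and first cousins through their fathers (r = 1/8).
r = 1/16 + 1/8 = 3/16 = 0.1875.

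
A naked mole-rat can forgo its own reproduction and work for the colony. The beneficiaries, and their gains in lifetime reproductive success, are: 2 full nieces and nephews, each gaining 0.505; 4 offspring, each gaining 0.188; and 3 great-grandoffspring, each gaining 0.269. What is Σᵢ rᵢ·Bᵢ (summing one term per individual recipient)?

0.729375

r to a full niece or nephew = 1/4 (full aunt/uncle↔niece/nephew: two paths of length 3 through the shared grandparent pair: r = 2·(1/2)^3 = 1/4).
r to an offspring = 1/2 (one parent–offspring link: r = (1/2)^1 = 1/2).
r to a great-grandoffspring = 1/8 (three parent–offspring links: r = (1/2)^3 = 1/8).
Summing one r·B term per recipient: 2·0.25·0.505 + 4·0.5·0.188 + 3·0.125·0.269 = 0.729375.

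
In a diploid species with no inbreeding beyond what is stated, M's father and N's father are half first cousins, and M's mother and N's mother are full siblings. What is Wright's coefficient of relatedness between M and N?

0.140625

Independent pedigree routes through distinct common ancestors add.
M and N are related in two ways: half second cousins through their fathers (r = 1/64) and first cousins through their mothers (r = 1/8).
r = 1/64 + 1/8 = 0.140625.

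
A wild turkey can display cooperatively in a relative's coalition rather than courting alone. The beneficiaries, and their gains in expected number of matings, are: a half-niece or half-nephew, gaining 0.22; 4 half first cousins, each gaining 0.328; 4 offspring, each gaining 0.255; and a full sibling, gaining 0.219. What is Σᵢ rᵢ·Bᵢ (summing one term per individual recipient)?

r to a half-niece or half-nephew = 0.125 (half-aunt/uncle↔niece/nephew: one path of length 3: r = (1/2)^3 = 1/8).
r to a half first cousin = 1/16 (half first cousins share one grandparent — one path of length 4: r = (1/2)^4 = 1/16).
r to an offspring = 1/2 (one parent–offspring link: r = (1/2)^1 = 1/2).
r to a full sibling = 0.5 (full sibs share both parents — two paths of length 2: r = 2·(1/2)^2 = 1/2).
Summing one r·B term per recipient: 1·0.125·0.22 + 4·0.0625·0.328 + 4·0.5·0.255 + 1·0.5·0.219 = 0.729.

0.729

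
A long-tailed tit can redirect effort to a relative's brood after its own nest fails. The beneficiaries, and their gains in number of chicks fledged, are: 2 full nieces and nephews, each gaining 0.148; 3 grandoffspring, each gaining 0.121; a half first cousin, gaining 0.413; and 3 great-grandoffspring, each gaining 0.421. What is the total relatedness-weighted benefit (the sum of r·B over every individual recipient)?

r to a full niece or nephew = 1/4 (full aunt/uncle↔niece/nephew: two paths of length 3 through the shared grandparent pair: r = 2·(1/2)^3 = 1/4).
r to a grandoffspring = 1/4 (two parent–offspring links: r = (1/2)^2 = 1/4).
r to a half first cousin = 1/16 (half first cousins share one grandparent — one path of length 4: r = (1/2)^4 = 1/16).
r to a great-grandoffspring = 0.125 (three parent–offspring links: r = (1/2)^3 = 1/8).
Summing one r·B term per recipient: 2·0.25·0.148 + 3·0.25·0.121 + 1·0.0625·0.413 + 3·0.125·0.421 = 0.3484375.

0.3484375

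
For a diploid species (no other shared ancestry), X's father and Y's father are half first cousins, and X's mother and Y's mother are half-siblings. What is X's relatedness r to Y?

0.078125

Wright's path rule: contributions from independent ancestry routes add.
X and Y are related in two ways: half second cousins through their fathers (r = 1/64) and half first cousins through their mothers (r = 1/16).
r = 1/64 + 1/16 = 5/64 = 0.078125.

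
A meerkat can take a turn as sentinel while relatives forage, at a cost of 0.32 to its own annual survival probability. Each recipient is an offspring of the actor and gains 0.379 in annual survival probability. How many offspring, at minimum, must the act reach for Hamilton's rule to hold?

r to an offspring = 0.5 (one parent–offspring link: r = (1/2)^1 = 1/2).
Hamilton's rule: n·r·B > C  ⇒  n > C/(r·B) = 0.32/(0.5·0.379) = 1.689.
The smallest integer exceeding 1.689 is 2.

2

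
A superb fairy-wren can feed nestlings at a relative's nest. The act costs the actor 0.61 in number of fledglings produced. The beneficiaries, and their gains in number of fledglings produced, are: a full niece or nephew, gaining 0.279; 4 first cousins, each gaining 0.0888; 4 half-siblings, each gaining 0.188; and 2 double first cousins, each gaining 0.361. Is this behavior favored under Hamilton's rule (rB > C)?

Hamilton's rule: the trait is favored when the sum of r·B over every recipient exceeds the actor's cost C.
r to a full niece or nephew = 1/4 (full aunt/uncle↔niece/nephew: two paths of length 3 through the shared grandparent pair: r = 2·(1/2)^3 = 1/4).
r to a first cousin = 0.125 (first cousins share one grandparent pair — two paths of length 4: r = 2·(1/2)^4 = 1/8).
r to a half-sibling = 0.25 (half-sibs share one parent — one path of length 2: r = (1/2)^2 = 1/4).
r to a double first cousin = 1/4 (double first cousins share both grandparent pairs — four paths of length 4: r = 4·(1/2)^4 = 1/4).
Summing one r·B term per recipient: 1·0.25·0.279 + 4·0.125·0.0888 + 4·0.25·0.188 + 2·0.25·0.361 = 0.48265.
0.48265 < 0.61: the indirect benefit is less than the cost.

No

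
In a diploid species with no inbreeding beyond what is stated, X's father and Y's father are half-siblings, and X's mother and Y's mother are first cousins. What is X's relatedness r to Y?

0.09375

With two independent routes of shared ancestry, r is the sum of the two contributions.
X and Y are related in two ways: half first cousins through their fathers (r = 1/16) and second cousins through their mothers (r = 1/32).
r = 1/16 + 1/32 = 3/32 = 0.09375.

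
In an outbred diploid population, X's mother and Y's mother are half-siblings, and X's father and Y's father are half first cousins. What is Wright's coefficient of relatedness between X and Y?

Wright's path rule: contributions from independent ancestry routes add.
X and Y are related in two ways: half first cousins through their mothers (r = 1/16) and half second cousins through their fathers (r = 1/64).
r = 1/16 + 1/64 = 0.078125.

0.078125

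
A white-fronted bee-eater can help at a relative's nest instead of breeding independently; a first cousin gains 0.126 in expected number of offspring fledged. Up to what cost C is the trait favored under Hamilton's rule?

r to a first cousin = 1/8 (first cousins share one grandparent pair — two paths of length 4: r = 2·(1/2)^4 = 1/8).
Hamilton's rule: n·r·B > C, so the trait is favored while C < n·r·B = 1·0.125·0.126 = 0.01575.

0.01575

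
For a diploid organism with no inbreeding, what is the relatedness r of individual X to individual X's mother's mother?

Each parent–offspring link contributes a factor of 1/2, and independent paths through distinct common ancestors add.
Two parent–offspring links: r = (1/2)^2 = 1/4.

0.25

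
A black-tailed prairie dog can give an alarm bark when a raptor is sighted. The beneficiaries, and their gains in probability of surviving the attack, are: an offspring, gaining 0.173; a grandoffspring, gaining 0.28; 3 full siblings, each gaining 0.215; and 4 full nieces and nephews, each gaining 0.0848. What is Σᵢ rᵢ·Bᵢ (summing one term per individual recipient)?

0.5638

r to an offspring = 0.5 (one parent–offspring link: r = (1/2)^1 = 1/2).
r to a grandoffspring = 0.25 (two parent–offspring links: r = (1/2)^2 = 1/4).
r to a full sibling = 0.5 (full sibs share both parents — two paths of length 2: r = 2·(1/2)^2 = 1/2).
r to a full niece or nephew = 1/4 (full aunt/uncle↔niece/nephew: two paths of length 3 through the shared grandparent pair: r = 2·(1/2)^3 = 1/4).
Summing one r·B term per recipient: 1·0.5·0.173 + 1·0.25·0.28 + 3·0.5·0.215 + 4·0.25·0.0848 = 0.5638.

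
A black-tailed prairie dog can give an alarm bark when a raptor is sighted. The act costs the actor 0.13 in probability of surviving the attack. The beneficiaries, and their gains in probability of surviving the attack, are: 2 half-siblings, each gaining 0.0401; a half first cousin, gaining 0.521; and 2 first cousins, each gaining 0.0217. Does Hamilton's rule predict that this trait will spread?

Hamilton's rule: the trait is favored when the sum of r·B over every recipient exceeds the actor's cost C.
r to a half-sibling = 0.25 (half-sibs share one parent — one path of length 2: r = (1/2)^2 = 1/4).
r to a half first cousin = 1/16 (half first cousins share one grandparent — one path of length 4: r = (1/2)^4 = 1/16).
r to a first cousin = 1/8 (first cousins share one grandparent pair — two paths of length 4: r = 2·(1/2)^4 = 1/8).
Summing one r·B term per recipient: 2·0.25·0.0401 + 1·0.0625·0.521 + 2·0.125·0.0217 = 0.0580375.
0.0580375 < 0.13: the indirect benefit is less than the cost.

No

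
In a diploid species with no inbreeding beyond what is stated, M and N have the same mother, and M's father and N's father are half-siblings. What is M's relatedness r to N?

0.3125

Relatedness sums over independent paths through distinct common ancestors.
M and N are related in two ways: half-sibs through their shared mother (r = 1/4) and half first cousins through their fathers (r = 1/16).
r = 1/4 + 1/16 = 5/16 = 0.3125.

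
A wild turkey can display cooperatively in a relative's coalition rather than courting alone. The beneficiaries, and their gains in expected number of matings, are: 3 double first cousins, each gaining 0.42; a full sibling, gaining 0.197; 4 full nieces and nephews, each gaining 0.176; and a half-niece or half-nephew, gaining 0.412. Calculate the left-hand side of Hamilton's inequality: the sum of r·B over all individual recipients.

r to a double first cousin = 0.25 (double first cousins share both grandparent pairs — four paths of length 4: r = 4·(1/2)^4 = 1/4).
r to a full sibling = 1/2 (full sibs share both parents — two paths of length 2: r = 2·(1/2)^2 = 1/2).
r to a full niece or nephew = 0.25 (full aunt/uncle↔niece/nephew: two paths of length 3 through the shared grandparent pair: r = 2·(1/2)^3 = 1/4).
r to a half-niece or half-nephew = 1/8 (half-aunt/uncle↔niece/nephew: one path of length 3: r = (1/2)^3 = 1/8).
Summing one r·B term per recipient: 3·0.25·0.42 + 1·0.5·0.197 + 4·0.25·0.176 + 1·0.125·0.412 = 0.641.

0.641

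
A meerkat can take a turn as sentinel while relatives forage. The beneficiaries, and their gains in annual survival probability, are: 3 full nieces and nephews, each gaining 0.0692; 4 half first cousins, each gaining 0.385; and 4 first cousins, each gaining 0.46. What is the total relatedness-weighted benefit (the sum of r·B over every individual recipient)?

0.37815

r to a full niece or nephew = 1/4 (full aunt/uncle↔niece/nephew: two paths of length 3 through the shared grandparent pair: r = 2·(1/2)^3 = 1/4).
r to a half first cousin = 1/16 (half first cousins share one grandparent — one path of length 4: r = (1/2)^4 = 1/16).
r to a first cousin = 0.125 (first cousins share one grandparent pair — two paths of length 4: r = 2·(1/2)^4 = 1/8).
Summing one r·B term per recipient: 3·0.25·0.0692 + 4·0.0625·0.385 + 4·0.125·0.46 = 0.37815.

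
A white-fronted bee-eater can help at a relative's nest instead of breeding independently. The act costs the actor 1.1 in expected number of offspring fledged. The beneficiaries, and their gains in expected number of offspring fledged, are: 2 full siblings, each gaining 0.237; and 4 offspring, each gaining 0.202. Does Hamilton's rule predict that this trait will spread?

No

Hamilton's rule: the trait is favored when the sum of r·B over every recipient exceeds the actor's cost C.
r to a full sibling = 1/2 (full sibs share both parents — two paths of length 2: r = 2·(1/2)^2 = 1/2).
r to an offspring = 1/2 (one parent–offspring link: r = (1/2)^1 = 1/2).
Summing one r·B term per recipient: 2·0.5·0.237 + 4·0.5·0.202 = 0.641.
0.641 < 1.1: the indirect benefit is less than the cost.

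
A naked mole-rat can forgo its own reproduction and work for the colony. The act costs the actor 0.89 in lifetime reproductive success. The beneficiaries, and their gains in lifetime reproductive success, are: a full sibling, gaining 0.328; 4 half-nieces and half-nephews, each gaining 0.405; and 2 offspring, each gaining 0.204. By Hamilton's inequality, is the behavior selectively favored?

No

Hamilton's rule: the trait is favored when the sum of r·B over every recipient exceeds the actor's cost C.
r to a full sibling = 0.5 (full sibs share both parents — two paths of length 2: r = 2·(1/2)^2 = 1/2).
r to a half-niece or half-nephew = 0.125 (half-aunt/uncle↔niece/nephew: one path of length 3: r = (1/2)^3 = 1/8).
r to an offspring = 1/2 (one parent–offspring link: r = (1/2)^1 = 1/2).
Summing one r·B term per recipient: 1·0.5·0.328 + 4·0.125·0.405 + 2·0.5·0.204 = 0.5705.
0.5705 < 0.89: the indirect benefit is less than the cost.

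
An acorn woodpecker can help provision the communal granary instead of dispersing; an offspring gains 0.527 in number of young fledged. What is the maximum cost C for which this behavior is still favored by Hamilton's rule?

0.2635

r to an offspring = 1/2 (one parent–offspring link: r = (1/2)^1 = 1/2).
Hamilton's rule: n·r·B > C, so the trait is favored while C < n·r·B = 1·0.5·0.527 = 0.2635.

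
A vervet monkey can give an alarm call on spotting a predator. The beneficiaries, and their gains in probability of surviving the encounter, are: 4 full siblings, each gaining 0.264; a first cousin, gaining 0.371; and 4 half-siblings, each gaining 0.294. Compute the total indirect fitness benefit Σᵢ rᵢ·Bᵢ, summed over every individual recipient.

r to a full sibling = 1/2 (full sibs share both parents — two paths of length 2: r = 2·(1/2)^2 = 1/2).
r to a first cousin = 0.125 (first cousins share one grandparent pair — two paths of length 4: r = 2·(1/2)^4 = 1/8).
r to a half-sibling = 0.25 (half-sibs share one parent — one path of length 2: r = (1/2)^2 = 1/4).
Summing one r·B term per recipient: 4·0.5·0.264 + 1·0.125·0.371 + 4·0.25·0.294 = 0.868375.

0.868375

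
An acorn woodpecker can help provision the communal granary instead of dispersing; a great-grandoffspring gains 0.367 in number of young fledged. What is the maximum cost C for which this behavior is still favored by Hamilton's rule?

r to a great-grandoffspring = 1/8 (three parent–offspring links: r = (1/2)^3 = 1/8).
Hamilton's rule: n·r·B > C, so the trait is favored while C < n·r·B = 1·0.125·0.367 = 0.045875.

0.045875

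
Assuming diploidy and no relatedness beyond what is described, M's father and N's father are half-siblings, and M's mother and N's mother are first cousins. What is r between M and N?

0.09375

Independent pedigree routes through distinct common ancestors add.
M and N are related in two ways: half first cousins through their fathers (r = 1/16) and second cousins through their mothers (r = 1/32).
r = 1/16 + 1/32 = 3/32 = 0.09375.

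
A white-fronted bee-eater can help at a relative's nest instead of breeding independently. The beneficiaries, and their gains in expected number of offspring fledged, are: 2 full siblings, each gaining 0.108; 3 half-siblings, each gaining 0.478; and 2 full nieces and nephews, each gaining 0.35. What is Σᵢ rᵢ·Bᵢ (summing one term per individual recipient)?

r to a full sibling = 0.5 (full sibs share both parents — two paths of length 2: r = 2·(1/2)^2 = 1/2).
r to a half-sibling = 1/4 (half-sibs share one parent — one path of length 2: r = (1/2)^2 = 1/4).
r to a full niece or nephew = 0.25 (full aunt/uncle↔niece/nephew: two paths of length 3 through the shared grandparent pair: r = 2·(1/2)^3 = 1/4).
Summing one r·B term per recipient: 2·0.5·0.108 + 3·0.25·0.478 + 2·0.25·0.35 = 0.6415.

0.6415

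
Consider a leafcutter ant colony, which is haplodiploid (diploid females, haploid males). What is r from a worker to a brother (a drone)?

0.25

Her haploid brother carries none of their father's genes and a random half of their mother's genome; that half matches the maternal half of her own genome with probability 1/2: r = 1/2 · 1/2 = 1/4.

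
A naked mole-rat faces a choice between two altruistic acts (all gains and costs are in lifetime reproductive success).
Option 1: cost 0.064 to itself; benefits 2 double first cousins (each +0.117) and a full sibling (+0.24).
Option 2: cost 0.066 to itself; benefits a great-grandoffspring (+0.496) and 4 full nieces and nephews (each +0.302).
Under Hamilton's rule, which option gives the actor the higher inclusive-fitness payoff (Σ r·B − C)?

Option 2

Option 1: r to a double first cousin = 0.25.
Option 1: r to a full sibling = 0.5.
Option 1: Σ r·B − C = (2·0.25·0.117 + 1·0.5·0.24) − 0.064 = 0.1145.
Option 2: r to a great-grandoffspring = 0.125.
Option 2: r to a full niece or nephew = 0.25.
Option 2: Σ r·B − C = (1·0.125·0.496 + 4·0.25·0.302) − 0.066 = 0.298.
Option 2 has the higher net inclusive-fitness payoff.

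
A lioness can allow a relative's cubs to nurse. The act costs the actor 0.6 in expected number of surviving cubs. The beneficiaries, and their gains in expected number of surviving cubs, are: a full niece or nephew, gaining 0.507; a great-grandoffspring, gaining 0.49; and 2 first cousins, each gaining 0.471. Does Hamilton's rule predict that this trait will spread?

No

Hamilton's rule: the trait is favored when the sum of r·B over every recipient exceeds the actor's cost C.
r to a full niece or nephew = 0.25 (full aunt/uncle↔niece/nephew: two paths of length 3 through the shared grandparent pair: r = 2·(1/2)^3 = 1/4).
r to a great-grandoffspring = 1/8 (three parent–offspring links: r = (1/2)^3 = 1/8).
r to a first cousin = 1/8 (first cousins share one grandparent pair — two paths of length 4: r = 2·(1/2)^4 = 1/8).
Summing one r·B term per recipient: 1·0.25·0.507 + 1·0.125·0.49 + 2·0.125·0.471 = 0.30575.
0.30575 < 0.6: the indirect benefit is less than the cost.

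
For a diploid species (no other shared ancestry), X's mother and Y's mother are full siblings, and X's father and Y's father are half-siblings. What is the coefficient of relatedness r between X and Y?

0.1875

Wright's path rule: contributions from independent ancestry routes add.
X and Y are related in two ways: first cousins through their mothers (r = 1/8) and half first cousins through their fathers (r = 1/16).
r = 1/8 + 1/16 = 0.1875.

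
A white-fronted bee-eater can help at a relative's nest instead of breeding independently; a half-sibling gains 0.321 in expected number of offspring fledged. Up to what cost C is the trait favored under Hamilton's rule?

0.08025

r to a half-sibling = 1/4 (half-sibs share one parent — one path of length 2: r = (1/2)^2 = 1/4).
Hamilton's rule: n·r·B > C, so the trait is favored while C < n·r·B = 1·0.25·0.321 = 0.08025.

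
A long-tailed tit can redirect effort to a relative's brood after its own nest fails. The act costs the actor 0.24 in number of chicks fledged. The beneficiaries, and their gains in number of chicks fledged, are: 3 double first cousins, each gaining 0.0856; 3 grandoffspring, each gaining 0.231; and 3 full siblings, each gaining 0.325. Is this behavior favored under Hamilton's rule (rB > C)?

Yes

Hamilton's rule: the trait is favored when the sum of r·B over every recipient exceeds the actor's cost C.
r to a double first cousin = 1/4 (double first cousins share both grandparent pairs — four paths of length 4: r = 4·(1/2)^4 = 1/4).
r to a grandoffspring = 1/4 (two parent–offspring links: r = (1/2)^2 = 1/4).
r to a full sibling = 0.5 (full sibs share both parents — two paths of length 2: r = 2·(1/2)^2 = 1/2).
Summing one r·B term per recipient: 3·0.25·0.0856 + 3·0.25·0.231 + 3·0.5·0.325 = 0.72495.
0.72495 > 0.24: the indirect benefit exceeds the cost.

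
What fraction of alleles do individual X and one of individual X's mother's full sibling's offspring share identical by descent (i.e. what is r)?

Each parent–offspring link contributes a factor of 1/2, and independent paths through distinct common ancestors add.
First cousins share one grandparent pair — two paths of length 4: r = 2·(1/2)^4 = 1/8.

0.125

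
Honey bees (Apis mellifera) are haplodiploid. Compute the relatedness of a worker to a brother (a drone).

Her haploid brother carries none of their father's genes and a random half of their mother's genome; that half matches the maternal half of her own genome with probability 1/2: r = 1/2 · 1/2 = 1/4.

0.25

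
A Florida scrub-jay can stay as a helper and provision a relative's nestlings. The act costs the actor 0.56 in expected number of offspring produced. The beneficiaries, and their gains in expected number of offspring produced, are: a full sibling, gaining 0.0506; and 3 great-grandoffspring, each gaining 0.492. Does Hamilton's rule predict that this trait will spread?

Hamilton's rule: the trait is favored when the sum of r·B over every recipient exceeds the actor's cost C.
r to a full sibling = 0.5 (full sibs share both parents — two paths of length 2: r = 2·(1/2)^2 = 1/2).
r to a great-grandoffspring = 0.125 (three parent–offspring links: r = (1/2)^3 = 1/8).
Summing one r·B term per recipient: 1·0.5·0.0506 + 3·0.125·0.492 = 0.2098.
0.2098 < 0.56: the indirect benefit is less than the cost.

No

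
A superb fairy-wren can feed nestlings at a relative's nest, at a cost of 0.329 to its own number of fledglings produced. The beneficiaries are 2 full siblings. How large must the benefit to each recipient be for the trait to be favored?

r to a full sibling = 0.5 (full sibs share both parents — two paths of length 2: r = 2·(1/2)^2 = 1/2).
Hamilton's rule with n recipients of equal r: n·r·B > C, so B > C/(n·r) = 0.329/(2·0.5) = 0.329.

0.329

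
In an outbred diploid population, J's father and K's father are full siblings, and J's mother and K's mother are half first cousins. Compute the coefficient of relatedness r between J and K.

Independent pedigree routes through distinct common ancestors add.
J and K are related in two ways: first cousins through their fathers (r = 1/8) and half second cousins through their mothers (r = 1/64).
r = 1/8 + 1/64 = 0.140625.

0.140625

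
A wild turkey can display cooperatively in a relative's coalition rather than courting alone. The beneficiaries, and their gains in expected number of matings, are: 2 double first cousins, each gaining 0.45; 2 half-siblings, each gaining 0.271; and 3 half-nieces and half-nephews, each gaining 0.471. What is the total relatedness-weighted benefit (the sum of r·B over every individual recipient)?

0.537125

r to a double first cousin = 0.25 (double first cousins share both grandparent pairs — four paths of length 4: r = 4·(1/2)^4 = 1/4).
r to a half-sibling = 1/4 (half-sibs share one parent — one path of length 2: r = (1/2)^2 = 1/4).
r to a half-niece or half-nephew = 1/8 (half-aunt/uncle↔niece/nephew: one path of length 3: r = (1/2)^3 = 1/8).
Summing one r·B term per recipient: 2·0.25·0.45 + 2·0.25·0.271 + 3·0.125·0.471 = 0.537125.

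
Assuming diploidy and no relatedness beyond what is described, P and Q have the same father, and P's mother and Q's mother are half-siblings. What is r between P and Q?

0.3125

Wright's path rule: contributions from independent ancestry routes add.
P and Q are related in two ways: half-sibs through their shared father (r = 1/4) and half first cousins through their mothers (r = 1/16).
r = 1/4 + 1/16 = 0.3125.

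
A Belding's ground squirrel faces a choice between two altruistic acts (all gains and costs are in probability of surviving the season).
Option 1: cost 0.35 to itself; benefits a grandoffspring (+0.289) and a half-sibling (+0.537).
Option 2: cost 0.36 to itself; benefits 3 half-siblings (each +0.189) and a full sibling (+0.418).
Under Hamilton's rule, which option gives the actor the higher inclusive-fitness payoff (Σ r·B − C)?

Option 1: r to a grandoffspring = 0.25.
Option 1: r to a half-sibling = 0.25.
Option 1: Σ r·B − C = (1·0.25·0.289 + 1·0.25·0.537) − 0.35 = -0.1435.
Option 2: r to a half-sibling = 0.25.
Option 2: r to a full sibling = 0.5.
Option 2: Σ r·B − C = (3·0.25·0.189 + 1·0.5·0.418) − 0.36 = -0.00925.
Option 2 has the higher net inclusive-fitness payoff.

Option 2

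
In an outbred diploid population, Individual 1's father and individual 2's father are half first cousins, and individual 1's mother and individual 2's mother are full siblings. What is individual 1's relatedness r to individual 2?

Independent pedigree routes through distinct common ancestors add.
Individual 1 and individual 2 are related in two ways: half second cousins through their fathers (r = 1/64) and first cousins through their mothers (r = 1/8).
r = 1/64 + 1/8 = 0.140625.

0.140625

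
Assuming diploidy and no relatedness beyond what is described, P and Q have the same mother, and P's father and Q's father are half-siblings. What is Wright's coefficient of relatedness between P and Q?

0.3125

With two independent routes of shared ancestry, r is the sum of the two contributions.
P and Q are related in two ways: half-sibs through their shared mother (r = 1/4) and half first cousins through their fathers (r = 1/16).
r = 1/4 + 1/16 = 0.3125.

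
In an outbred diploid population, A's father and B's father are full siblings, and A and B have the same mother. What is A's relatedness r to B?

With two independent routes of shared ancestry, r is the sum of the two contributions.
A and B are related in two ways: first cousins through their fathers (r = 1/8) and half-sibs through their shared mother (r = 1/4).
r = 1/8 + 1/4 = 0.375.

0.375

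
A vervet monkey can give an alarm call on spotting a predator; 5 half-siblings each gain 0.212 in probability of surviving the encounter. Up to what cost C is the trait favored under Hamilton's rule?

r to a half-sibling = 1/4 (half-sibs share one parent — one path of length 2: r = (1/2)^2 = 1/4).
Hamilton's rule: n·r·B > C, so the trait is favored while C < n·r·B = 5·0.25·0.212 = 0.265.

0.265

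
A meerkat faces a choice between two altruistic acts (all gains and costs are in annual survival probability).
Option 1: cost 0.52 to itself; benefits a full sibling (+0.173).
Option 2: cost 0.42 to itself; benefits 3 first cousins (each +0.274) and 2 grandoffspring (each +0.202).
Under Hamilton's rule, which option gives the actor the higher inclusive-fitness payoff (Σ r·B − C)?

Option 1: r to a full sibling = 0.5.
Option 1: Σ r·B − C = (1·0.5·0.173) − 0.52 = -0.4335.
Option 2: r to a first cousin = 0.125.
Option 2: r to a grandoffspring = 0.25.
Option 2: Σ r·B − C = (3·0.125·0.274 + 2·0.25·0.202) − 0.42 = -0.21625.
Option 2 has the higher net inclusive-fitness payoff.

Option 2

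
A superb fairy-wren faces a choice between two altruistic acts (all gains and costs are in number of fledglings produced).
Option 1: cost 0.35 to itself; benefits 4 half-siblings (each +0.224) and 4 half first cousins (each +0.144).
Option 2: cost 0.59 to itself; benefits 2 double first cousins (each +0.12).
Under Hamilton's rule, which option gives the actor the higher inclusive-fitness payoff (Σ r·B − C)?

Option 1: r to a half-sibling = 0.25.
Option 1: r to a half first cousin = 0.0625.
Option 1: Σ r·B − C = (4·0.25·0.224 + 4·0.0625·0.144) − 0.35 = -0.09.
Option 2: r to a double first cousin = 0.25.
Option 2: Σ r·B − C = (2·0.25·0.12) − 0.59 = -0.53.
Option 1 has the higher net inclusive-fitness payoff.

Option 1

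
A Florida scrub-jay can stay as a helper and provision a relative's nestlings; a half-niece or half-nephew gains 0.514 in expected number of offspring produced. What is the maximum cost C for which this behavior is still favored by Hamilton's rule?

0.06425

r to a half-niece or half-nephew = 1/8 (half-aunt/uncle↔niece/nephew: one path of length 3: r = (1/2)^3 = 1/8).
Hamilton's rule: n·r·B > C, so the trait is favored while C < n·r·B = 1·0.125·0.514 = 0.06425.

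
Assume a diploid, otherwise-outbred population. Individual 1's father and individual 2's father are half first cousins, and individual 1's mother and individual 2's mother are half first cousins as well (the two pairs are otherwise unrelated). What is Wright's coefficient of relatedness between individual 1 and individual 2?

0.03125

With two independent routes of shared ancestry, r is the sum of the two contributions.
Individual 1 and individual 2 are related in two ways: half second cousins through their fathers (r = 1/64) and half second cousins through their mothers (r = 1/64).
r = 1/64 + 1/64 = 0.03125.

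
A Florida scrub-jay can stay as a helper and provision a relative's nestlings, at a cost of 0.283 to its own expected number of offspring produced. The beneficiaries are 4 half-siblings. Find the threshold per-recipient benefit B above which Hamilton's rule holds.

0.283

r to a half-sibling = 0.25 (half-sibs share one parent — one path of length 2: r = (1/2)^2 = 1/4).
Hamilton's rule with n recipients of equal r: n·r·B > C, so B > C/(n·r) = 0.283/(4·0.25) = 0.283.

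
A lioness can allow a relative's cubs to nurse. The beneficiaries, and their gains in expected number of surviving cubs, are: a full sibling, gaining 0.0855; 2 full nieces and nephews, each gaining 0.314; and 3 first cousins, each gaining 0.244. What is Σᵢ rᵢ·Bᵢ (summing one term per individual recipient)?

r to a full sibling = 1/2 (full sibs share both parents — two paths of length 2: r = 2·(1/2)^2 = 1/2).
r to a full niece or nephew = 0.25 (full aunt/uncle↔niece/nephew: two paths of length 3 through the shared grandparent pair: r = 2·(1/2)^3 = 1/4).
r to a first cousin = 1/8 (first cousins share one grandparent pair — two paths of length 4: r = 2·(1/2)^4 = 1/8).
Summing one r·B term per recipient: 1·0.5·0.0855 + 2·0.25·0.314 + 3·0.125·0.244 = 0.29125.

0.29125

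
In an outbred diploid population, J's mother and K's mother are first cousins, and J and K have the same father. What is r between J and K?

Relatedness sums over independent paths through distinct common ancestors.
J and K are related in two ways: second cousins through their mothers (r = 1/32) and half-sibs through their shared father (r = 1/4).
r = 1/32 + 1/4 = 0.28125.

0.28125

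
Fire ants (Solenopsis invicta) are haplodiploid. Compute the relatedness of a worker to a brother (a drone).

0.25

Her haploid brother carries none of their father's genes and a random half of their mother's genome; that half matches the maternal half of her own genome with probability 1/2: r = 1/2 · 1/2 = 1/4.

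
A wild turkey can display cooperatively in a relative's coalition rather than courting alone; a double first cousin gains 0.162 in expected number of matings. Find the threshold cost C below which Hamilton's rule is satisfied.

0.0405

r to a double first cousin = 1/4 (double first cousins share both grandparent pairs — four paths of length 4: r = 4·(1/2)^4 = 1/4).
Hamilton's rule: n·r·B > C, so the trait is favored while C < n·r·B = 1·0.25·0.162 = 0.0405.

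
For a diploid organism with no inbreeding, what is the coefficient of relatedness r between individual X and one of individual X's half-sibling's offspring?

0.125

Each parent–offspring link contributes a factor of 1/2, and independent paths through distinct common ancestors add.
Half-aunt/uncle↔niece/nephew: one path of length 3: r = (1/2)^3 = 1/8.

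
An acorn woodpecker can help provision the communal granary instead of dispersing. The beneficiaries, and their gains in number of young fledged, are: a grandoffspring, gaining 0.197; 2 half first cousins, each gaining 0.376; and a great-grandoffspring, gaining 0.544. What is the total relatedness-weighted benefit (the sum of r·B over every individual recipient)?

0.16425

r to a grandoffspring = 1/4 (two parent–offspring links: r = (1/2)^2 = 1/4).
r to a half first cousin = 0.0625 (half first cousins share one grandparent — one path of length 4: r = (1/2)^4 = 1/16).
r to a great-grandoffspring = 0.125 (three parent–offspring links: r = (1/2)^3 = 1/8).
Summing one r·B term per recipient: 1·0.25·0.197 + 2·0.0625·0.376 + 1·0.125·0.544 = 0.16425.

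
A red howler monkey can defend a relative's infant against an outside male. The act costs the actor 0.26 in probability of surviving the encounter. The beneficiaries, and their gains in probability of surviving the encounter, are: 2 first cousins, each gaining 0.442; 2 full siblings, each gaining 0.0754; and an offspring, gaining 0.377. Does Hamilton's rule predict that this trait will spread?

Yes

Hamilton's rule: the trait is favored when the sum of r·B over every recipient exceeds the actor's cost C.
r to a first cousin = 0.125 (first cousins share one grandparent pair — two paths of length 4: r = 2·(1/2)^4 = 1/8).
r to a full sibling = 1/2 (full sibs share both parents — two paths of length 2: r = 2·(1/2)^2 = 1/2).
r to an offspring = 1/2 (one parent–offspring link: r = (1/2)^1 = 1/2).
Summing one r·B term per recipient: 2·0.125·0.442 + 2·0.5·0.0754 + 1·0.5·0.377 = 0.3744.
0.3744 > 0.26: the indirect benefit exceeds the cost.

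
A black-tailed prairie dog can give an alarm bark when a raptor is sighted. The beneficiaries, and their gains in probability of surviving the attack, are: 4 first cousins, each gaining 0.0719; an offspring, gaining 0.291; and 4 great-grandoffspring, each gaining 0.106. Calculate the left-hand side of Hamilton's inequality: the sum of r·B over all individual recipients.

0.23445

r to a first cousin = 0.125 (first cousins share one grandparent pair — two paths of length 4: r = 2·(1/2)^4 = 1/8).
r to an offspring = 1/2 (one parent–offspring link: r = (1/2)^1 = 1/2).
r to a great-grandoffspring = 0.125 (three parent–offspring links: r = (1/2)^3 = 1/8).
Summing one r·B term per recipient: 4·0.125·0.0719 + 1·0.5·0.291 + 4·0.125·0.106 = 0.23445.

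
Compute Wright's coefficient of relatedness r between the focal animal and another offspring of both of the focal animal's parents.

Each parent–offspring link contributes a factor of 1/2, and independent paths through distinct common ancestors add.
Full sibs share both parents — two paths of length 2: r = 2·(1/2)^2 = 1/2.

0.5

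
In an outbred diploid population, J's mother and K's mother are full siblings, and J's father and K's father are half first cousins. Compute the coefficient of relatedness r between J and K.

With two independent routes of shared ancestry, r is the sum of the two contributions.
J and K are related in two ways: first cousins through their mothers (r = 1/8) and half second cousins through their fathers (r = 1/64).
r = 1/8 + 1/64 = 9/64 = 0.140625.

0.140625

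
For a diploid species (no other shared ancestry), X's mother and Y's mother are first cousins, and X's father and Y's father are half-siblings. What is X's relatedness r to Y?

With two independent routes of shared ancestry, r is the sum of the two contributions.
X and Y are related in two ways: second cousins through their mothers (r = 1/32) and half first cousins through their fathers (r = 1/16).
r = 1/32 + 1/16 = 0.09375.

0.09375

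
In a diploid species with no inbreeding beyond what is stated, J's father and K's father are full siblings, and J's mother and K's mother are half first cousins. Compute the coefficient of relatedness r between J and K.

0.140625

Wright's path rule: contributions from independent ancestry routes add.
J and K are related in two ways: first cousins through their fathers (r = 1/8) and half second cousins through their mothers (r = 1/64).
r = 1/8 + 1/64 = 9/64 = 0.140625.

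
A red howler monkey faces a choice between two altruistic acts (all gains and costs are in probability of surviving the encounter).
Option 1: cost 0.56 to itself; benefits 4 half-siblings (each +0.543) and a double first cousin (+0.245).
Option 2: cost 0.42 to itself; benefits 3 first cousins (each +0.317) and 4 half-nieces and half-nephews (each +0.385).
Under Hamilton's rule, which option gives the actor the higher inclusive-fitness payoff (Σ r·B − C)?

Option 1

Option 1: r to a half-sibling = 0.25.
Option 1: r to a double first cousin = 0.25.
Option 1: Σ r·B − C = (4·0.25·0.543 + 1·0.25·0.245) − 0.56 = 0.04425.
Option 2: r to a first cousin = 0.125.
Option 2: r to a half-niece or half-nephew = 0.125.
Option 2: Σ r·B − C = (3·0.125·0.317 + 4·0.125·0.385) − 0.42 = -0.108625.
Option 1 has the higher net inclusive-fitness payoff.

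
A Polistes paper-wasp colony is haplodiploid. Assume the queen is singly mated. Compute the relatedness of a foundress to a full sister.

0.75

Haplodiploid full sisters inherit their father's entire haploid genome identically (contributing 1/2) and on average half of their mother's contribution (1/2 · 1/2 = 1/4); r = 1/2 + 1/4 = 3/4.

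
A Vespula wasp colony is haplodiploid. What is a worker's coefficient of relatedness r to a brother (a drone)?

0.25

Her haploid brother carries none of their father's genes and a random half of their mother's genome; that half matches the maternal half of her own genome with probability 1/2: r = 1/2 · 1/2 = 1/4.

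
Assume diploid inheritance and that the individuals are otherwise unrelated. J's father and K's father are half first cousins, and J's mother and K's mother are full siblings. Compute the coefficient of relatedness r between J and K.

0.140625

Wright's path rule: contributions from independent ancestry routes add.
J and K are related in two ways: half second cousins through their fathers (r = 1/64) and first cousins through their mothers (r = 1/8).
r = 1/64 + 1/8 = 9/64 = 0.140625.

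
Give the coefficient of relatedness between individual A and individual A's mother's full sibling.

0.25

Each parent–offspring link contributes a factor of 1/2, and independent paths through distinct common ancestors add.
Full aunt/uncle↔niece/nephew: two paths of length 3 through the shared grandparent pair: r = 2·(1/2)^3 = 1/4.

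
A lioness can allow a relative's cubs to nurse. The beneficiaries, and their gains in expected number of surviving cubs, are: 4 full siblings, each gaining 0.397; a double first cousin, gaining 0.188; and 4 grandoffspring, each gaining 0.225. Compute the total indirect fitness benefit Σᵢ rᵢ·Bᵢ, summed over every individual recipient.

1.066

r to a full sibling = 1/2 (full sibs share both parents — two paths of length 2: r = 2·(1/2)^2 = 1/2).
r to a double first cousin = 0.25 (double first cousins share both grandparent pairs — four paths of length 4: r = 4·(1/2)^4 = 1/4).
r to a grandoffspring = 0.25 (two parent–offspring links: r = (1/2)^2 = 1/4).
Summing one r·B term per recipient: 4·0.5·0.397 + 1·0.25·0.188 + 4·0.25·0.225 = 1.066.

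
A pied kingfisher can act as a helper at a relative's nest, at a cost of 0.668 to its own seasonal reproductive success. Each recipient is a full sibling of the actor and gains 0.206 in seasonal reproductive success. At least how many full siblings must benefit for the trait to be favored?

r to a full sibling = 1/2 (full sibs share both parents — two paths of length 2: r = 2·(1/2)^2 = 1/2).
Hamilton's rule: n·r·B > C  ⇒  n > C/(r·B) = 0.668/(0.5·0.206) = 6.485.
The smallest integer exceeding 6.485 is 7.

7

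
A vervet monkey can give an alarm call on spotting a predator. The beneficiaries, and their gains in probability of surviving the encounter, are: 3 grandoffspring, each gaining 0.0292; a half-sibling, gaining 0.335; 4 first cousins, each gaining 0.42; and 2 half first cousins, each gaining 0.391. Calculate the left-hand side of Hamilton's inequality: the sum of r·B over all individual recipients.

r to a grandoffspring = 0.25 (two parent–offspring links: r = (1/2)^2 = 1/4).
r to a half-sibling = 1/4 (half-sibs share one parent — one path of length 2: r = (1/2)^2 = 1/4).
r to a first cousin = 0.125 (first cousins share one grandparent pair — two paths of length 4: r = 2·(1/2)^4 = 1/8).
r to a half first cousin = 1/16 (half first cousins share one grandparent — one path of length 4: r = (1/2)^4 = 1/16).
Summing one r·B term per recipient: 3·0.25·0.0292 + 1·0.25·0.335 + 4·0.125·0.42 + 2·0.0625·0.391 = 0.364525.

0.364525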